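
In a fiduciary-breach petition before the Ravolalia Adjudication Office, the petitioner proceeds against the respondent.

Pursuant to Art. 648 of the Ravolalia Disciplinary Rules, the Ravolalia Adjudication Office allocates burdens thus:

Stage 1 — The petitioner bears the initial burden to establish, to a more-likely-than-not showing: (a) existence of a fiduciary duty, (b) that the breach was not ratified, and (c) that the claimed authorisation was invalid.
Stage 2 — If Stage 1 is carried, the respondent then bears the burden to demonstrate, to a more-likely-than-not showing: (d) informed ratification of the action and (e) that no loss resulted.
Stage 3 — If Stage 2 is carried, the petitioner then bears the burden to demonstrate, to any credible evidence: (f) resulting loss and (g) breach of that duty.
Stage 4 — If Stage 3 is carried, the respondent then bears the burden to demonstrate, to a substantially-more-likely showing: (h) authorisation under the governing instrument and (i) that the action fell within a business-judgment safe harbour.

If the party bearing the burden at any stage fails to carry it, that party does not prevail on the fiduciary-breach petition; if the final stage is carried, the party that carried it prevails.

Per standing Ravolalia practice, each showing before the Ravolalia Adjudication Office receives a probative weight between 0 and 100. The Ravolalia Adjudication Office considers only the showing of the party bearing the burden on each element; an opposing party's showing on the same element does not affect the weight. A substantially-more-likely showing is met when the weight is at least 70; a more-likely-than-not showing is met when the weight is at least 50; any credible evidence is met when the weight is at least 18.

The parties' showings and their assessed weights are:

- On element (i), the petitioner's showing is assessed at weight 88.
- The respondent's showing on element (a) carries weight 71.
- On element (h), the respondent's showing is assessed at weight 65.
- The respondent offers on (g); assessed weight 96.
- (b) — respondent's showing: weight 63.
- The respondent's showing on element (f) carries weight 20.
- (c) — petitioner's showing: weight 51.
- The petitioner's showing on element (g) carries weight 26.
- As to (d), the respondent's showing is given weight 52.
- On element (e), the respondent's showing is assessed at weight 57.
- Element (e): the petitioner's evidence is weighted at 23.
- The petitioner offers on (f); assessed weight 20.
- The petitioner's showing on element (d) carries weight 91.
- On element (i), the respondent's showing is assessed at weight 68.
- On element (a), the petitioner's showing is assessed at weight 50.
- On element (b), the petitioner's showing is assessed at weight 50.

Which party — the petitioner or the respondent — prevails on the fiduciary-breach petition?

petitioner

Stage 1 — burden on petitioner; standard: a more-likely-than-not showing (weight is at least 50).
    (a): 50 (respondent's 71 disregarded) ≥ 50 [met]
    (b): 50 (respondent's 63 disregarded) ≥ 50 [met]
    (c): 51 ≥ 50 [met]
  Stage 1 carried; the burden shifts to the respondent.
Stage 2 — burden on respondent; standard: a more-likely-than-not showing (weight is at least 50).
    (d): 52 (petitioner's 91 disregarded) ≥ 50 [met]
    (e): 57 (petitioner's 23 disregarded) ≥ 50 [met]
  Stage 2 carried; the burden shifts to the petitioner.
Stage 3 — burden on petitioner; standard: any credible evidence (weight is at least 18).
    (f): 20 (respondent's 20 disregarded) ≥ 18 [met]
    (g): 26 (respondent's 96 disregarded) ≥ 18 [met]
  Stage 3 is satisfied; the onus moves to the respondent.
Stage 4 — burden on respondent; standard: a substantially-more-likely showing (weight is at least 70).
    (h): 65 < 70 [not met]
    (i): 68 (petitioner's 88 disregarded) < 70 [not met]
  Not every element is met, so the respondent fails to carry Stage 4.
The analysis ends at Stage 4; the petitioner prevails.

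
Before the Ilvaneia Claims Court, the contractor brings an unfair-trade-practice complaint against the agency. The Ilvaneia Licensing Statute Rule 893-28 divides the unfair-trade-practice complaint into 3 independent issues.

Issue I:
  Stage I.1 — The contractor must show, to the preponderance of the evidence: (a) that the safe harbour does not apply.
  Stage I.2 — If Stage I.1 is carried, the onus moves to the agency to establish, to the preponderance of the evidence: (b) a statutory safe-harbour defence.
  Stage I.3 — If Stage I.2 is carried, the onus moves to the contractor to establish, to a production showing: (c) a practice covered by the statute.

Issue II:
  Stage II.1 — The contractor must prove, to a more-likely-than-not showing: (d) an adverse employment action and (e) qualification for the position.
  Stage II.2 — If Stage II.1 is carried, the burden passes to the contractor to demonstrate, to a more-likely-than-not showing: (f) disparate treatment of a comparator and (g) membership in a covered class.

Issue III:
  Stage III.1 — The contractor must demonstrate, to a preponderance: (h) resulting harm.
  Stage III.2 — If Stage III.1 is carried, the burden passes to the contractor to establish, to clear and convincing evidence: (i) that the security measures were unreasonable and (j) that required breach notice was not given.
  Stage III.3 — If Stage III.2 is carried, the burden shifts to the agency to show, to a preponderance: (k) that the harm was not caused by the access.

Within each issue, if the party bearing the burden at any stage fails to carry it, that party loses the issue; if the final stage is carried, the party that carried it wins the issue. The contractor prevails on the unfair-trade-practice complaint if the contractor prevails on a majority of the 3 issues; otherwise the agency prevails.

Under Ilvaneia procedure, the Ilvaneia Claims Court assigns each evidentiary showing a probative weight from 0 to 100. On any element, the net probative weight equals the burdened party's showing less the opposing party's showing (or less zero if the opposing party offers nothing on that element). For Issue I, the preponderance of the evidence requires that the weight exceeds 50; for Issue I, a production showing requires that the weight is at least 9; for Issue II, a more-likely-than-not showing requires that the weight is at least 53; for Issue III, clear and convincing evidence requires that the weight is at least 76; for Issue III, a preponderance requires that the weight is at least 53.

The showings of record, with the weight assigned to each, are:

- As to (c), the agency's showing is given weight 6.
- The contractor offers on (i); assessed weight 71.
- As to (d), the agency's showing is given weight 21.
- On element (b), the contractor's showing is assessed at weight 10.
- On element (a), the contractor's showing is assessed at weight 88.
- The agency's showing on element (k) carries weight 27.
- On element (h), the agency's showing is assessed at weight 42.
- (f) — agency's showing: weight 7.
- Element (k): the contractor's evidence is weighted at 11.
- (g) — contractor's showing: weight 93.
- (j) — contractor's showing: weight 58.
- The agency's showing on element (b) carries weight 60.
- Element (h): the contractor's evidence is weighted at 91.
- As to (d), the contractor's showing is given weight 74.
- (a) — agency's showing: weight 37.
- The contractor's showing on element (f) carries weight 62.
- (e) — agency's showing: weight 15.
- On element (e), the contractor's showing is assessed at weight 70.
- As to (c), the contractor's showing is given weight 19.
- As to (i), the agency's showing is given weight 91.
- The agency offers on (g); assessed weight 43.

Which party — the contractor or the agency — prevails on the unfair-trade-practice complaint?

— Issue I —
At Stage I.1 the contractor must meet the preponderance of the evidence (weight exceeds 50): on (a) the weight is 88 less the opposing 37 gives net 51, which does exceed 50, so (a) meets the standard.
  Stage I.1 carried; the burden shifts to the agency.
At Stage I.2 the agency must meet the preponderance of the evidence (weight exceeds 50): on (b) the weight is 60 less the opposing 10 gives net 50, which does not exceed 50, so (b) does not meet the standard.
  Not every element is met, so the agency fails to carry Stage I.2.
The contractor prevails on this issue.
— Issue II —
At Stage II.1 the contractor must meet a more-likely-than-not showing (weight is at least 53): on (d) the weight is 74 less the opposing 21 gives net 53, ≥ 53, so (d) meets the standard; on (e) the weight is 70 less the opposing 15 gives net 55, ≥ 53, so (e) meets the standard.
  All elements met. The contractor retains the burden for Stage II.2.
At Stage II.2 the contractor must meet a more-likely-than-not showing (weight is at least 53): on (f) the weight is 62 less the opposing 7 gives net 55, ≥ 53, so (f) meets the standard; on (g) the weight is 93 less the opposing 43 gives net 50, < 53, so (g) does not meet the standard.
  The contractor does not carry Stage II.2.
The agency prevails on this issue.
— Issue III —
Stage III.1 — burden on contractor; standard: a preponderance (weight is at least 53).
    (h): 91 − 42 = 49 < 53 [not met]
  Stage III.1 not carried; the contractor fails its burden.
The agency prevails on this issue.
Per-issue: Issue I → contractor; Issue II → agency; Issue III → agency. The contractor must prevail on a majority of issues; overall, the agency prevails.

agency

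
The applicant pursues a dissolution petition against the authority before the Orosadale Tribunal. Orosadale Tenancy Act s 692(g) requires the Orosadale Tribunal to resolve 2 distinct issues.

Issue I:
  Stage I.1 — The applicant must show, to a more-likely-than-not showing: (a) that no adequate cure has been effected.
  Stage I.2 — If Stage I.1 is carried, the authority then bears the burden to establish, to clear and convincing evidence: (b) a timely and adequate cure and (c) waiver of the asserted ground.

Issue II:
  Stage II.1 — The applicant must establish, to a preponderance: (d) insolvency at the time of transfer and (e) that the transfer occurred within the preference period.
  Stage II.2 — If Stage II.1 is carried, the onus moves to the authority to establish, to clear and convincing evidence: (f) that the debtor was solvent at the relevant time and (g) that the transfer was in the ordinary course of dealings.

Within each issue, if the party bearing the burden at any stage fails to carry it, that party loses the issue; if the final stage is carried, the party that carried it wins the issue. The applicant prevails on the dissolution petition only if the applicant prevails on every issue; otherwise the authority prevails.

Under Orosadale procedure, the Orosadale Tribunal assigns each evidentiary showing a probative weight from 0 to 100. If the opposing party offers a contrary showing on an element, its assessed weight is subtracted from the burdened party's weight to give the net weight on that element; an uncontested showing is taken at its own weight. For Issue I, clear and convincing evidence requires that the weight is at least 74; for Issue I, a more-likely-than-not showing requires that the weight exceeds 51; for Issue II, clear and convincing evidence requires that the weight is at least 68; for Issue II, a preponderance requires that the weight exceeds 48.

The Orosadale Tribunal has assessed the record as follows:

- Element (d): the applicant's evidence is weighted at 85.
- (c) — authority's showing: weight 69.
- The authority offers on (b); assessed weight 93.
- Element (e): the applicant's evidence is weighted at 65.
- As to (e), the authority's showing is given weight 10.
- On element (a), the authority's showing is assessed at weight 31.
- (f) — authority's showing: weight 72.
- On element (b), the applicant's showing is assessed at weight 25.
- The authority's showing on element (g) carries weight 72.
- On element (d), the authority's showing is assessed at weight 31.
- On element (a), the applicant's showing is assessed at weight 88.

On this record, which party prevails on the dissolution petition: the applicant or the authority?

— Issue I —
Stage I.1 (applicant, a more-likely-than-not showing, weight exceeds 51): (a) net 88−31=57 > 51 — meets.
  Stage I.1 carried; the burden shifts to the authority.
Stage I.2 (authority, clear and convincing evidence, weight is at least 74): (b) net 93−25=68 < 74 — fails; (c) 69 < 74 — fails.
  The authority does not carry Stage I.2.
The analysis ends at Stage I.2; the applicant prevails on this issue.
— Issue II —
At Stage II.1 the applicant must meet a preponderance (weight exceeds 48): on (d) the weight is 85 less the opposing 31 gives net 54, > 48, so (d) meets the standard; on (e) the weight is 65 less the opposing 10 gives net 55, which does exceed 48, so (e) meets the standard.
  Stage II.1 carried; the burden shifts to the authority.
At Stage II.2 the authority must meet clear and convincing evidence (weight is at least 68): on (f) the weight is 72, ≥ 68, so (f) meets the standard; on (g) the weight is 72, ≥ 68, so (g) meets the standard.
  The authority carries the last stage.
With every stage satisfied, the authority prevails on this issue.
Per-issue: Issue I → applicant; Issue II → authority. The applicant must prevail on every issue; overall, the authority prevails.

authority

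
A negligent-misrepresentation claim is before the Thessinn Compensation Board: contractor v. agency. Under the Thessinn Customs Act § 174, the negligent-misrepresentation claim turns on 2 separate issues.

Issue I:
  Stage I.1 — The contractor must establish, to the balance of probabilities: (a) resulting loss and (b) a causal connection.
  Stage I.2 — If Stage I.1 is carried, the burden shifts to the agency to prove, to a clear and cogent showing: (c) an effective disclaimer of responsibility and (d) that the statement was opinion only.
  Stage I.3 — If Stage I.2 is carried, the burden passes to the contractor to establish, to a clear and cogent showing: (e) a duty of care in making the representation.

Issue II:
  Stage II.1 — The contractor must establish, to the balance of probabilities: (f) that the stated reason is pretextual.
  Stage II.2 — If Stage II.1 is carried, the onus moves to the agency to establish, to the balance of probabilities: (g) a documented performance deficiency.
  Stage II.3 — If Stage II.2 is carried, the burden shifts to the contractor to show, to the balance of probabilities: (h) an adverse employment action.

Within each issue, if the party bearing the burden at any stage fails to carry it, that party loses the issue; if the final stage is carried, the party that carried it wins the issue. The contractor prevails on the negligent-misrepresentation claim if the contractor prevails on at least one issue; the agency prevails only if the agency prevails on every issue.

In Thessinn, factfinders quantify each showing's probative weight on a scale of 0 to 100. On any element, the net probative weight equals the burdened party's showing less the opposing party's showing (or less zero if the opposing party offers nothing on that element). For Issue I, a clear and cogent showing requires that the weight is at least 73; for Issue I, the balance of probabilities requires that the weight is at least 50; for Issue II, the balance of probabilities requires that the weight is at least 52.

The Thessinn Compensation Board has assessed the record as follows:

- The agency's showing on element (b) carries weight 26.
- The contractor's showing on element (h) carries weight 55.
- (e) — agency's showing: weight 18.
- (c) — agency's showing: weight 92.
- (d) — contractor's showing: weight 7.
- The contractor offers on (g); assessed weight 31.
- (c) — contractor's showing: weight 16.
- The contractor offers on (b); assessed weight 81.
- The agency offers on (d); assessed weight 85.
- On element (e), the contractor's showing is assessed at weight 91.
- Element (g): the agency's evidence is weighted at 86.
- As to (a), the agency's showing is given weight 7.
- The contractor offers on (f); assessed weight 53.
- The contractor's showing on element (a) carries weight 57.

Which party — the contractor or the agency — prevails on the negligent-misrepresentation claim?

— Issue I —
Stage I.1 (contractor, the balance of probabilities, weight is at least 50): (a) net 57−7=50 ≥ 50 — meets; (b) net 81−26=55 ≥ 50 — meets.
  The contractor carries Stage I.1; the agency now bears the burden.
Stage I.2 (agency, a clear and cogent showing, weight is at least 73): (c) net 92−16=76 ≥ 73 — meets; (d) net 85−7=78 ≥ 73 — meets.
  Stage I.2 carried; the burden shifts to the contractor.
Stage I.3 (contractor, a clear and cogent showing, weight is at least 73): (e) net 91−18=73 ≥ 73 — meets.
  All elements met at the final stage.
All stages carried — the contractor prevails on this issue.
— Issue II —
At Stage II.1 the contractor must meet the balance of probabilities (weight is at least 52): on (f) the weight is 53, ≥ 52, so (f) meets the standard.
  The contractor carries Stage II.1; the agency now bears the burden.
At Stage II.2 the agency must meet the balance of probabilities (weight is at least 52): on (g) the weight is 86 less the opposing 31 gives net 55, which does reach 52, so (g) meets the standard.
  Stage II.2 is satisfied; the onus moves to the contractor.
At Stage II.3 the contractor must meet the balance of probabilities (weight is at least 52): on (h) the weight is 55, which does reach 52, so (h) meets the standard.
  The contractor carries the last stage.
Every stage carried; the contractor prevails on this issue.
Per-issue: Issue I → contractor; Issue II → contractor. The contractor must prevail on at least one issue; overall, the contractor prevails.

contractor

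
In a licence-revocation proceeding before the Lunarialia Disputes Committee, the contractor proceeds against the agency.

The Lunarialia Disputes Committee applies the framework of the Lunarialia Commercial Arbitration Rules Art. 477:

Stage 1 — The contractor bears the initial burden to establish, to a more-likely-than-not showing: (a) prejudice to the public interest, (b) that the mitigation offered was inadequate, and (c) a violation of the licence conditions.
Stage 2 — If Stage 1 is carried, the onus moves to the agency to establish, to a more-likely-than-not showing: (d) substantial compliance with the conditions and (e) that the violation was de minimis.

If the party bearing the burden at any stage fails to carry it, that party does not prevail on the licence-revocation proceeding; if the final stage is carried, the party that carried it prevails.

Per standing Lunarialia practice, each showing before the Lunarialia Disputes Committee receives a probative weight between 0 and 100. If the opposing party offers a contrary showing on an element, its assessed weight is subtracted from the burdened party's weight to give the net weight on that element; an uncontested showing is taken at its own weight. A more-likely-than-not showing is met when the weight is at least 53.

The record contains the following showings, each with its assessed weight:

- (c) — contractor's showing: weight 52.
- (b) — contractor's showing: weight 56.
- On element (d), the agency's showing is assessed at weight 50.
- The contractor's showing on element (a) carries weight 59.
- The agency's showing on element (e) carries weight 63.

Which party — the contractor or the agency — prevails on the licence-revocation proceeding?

agency

Stage 1 — burden on contractor; standard: a more-likely-than-not showing (weight is at least 53).
    (a): 59 ≥ 53 [met]
    (b): 56 ≥ 53 [met]
    (c): 52 < 53 [not met]
  The contractor does not carry Stage 1.
The analysis ends at Stage 1; the agency prevails.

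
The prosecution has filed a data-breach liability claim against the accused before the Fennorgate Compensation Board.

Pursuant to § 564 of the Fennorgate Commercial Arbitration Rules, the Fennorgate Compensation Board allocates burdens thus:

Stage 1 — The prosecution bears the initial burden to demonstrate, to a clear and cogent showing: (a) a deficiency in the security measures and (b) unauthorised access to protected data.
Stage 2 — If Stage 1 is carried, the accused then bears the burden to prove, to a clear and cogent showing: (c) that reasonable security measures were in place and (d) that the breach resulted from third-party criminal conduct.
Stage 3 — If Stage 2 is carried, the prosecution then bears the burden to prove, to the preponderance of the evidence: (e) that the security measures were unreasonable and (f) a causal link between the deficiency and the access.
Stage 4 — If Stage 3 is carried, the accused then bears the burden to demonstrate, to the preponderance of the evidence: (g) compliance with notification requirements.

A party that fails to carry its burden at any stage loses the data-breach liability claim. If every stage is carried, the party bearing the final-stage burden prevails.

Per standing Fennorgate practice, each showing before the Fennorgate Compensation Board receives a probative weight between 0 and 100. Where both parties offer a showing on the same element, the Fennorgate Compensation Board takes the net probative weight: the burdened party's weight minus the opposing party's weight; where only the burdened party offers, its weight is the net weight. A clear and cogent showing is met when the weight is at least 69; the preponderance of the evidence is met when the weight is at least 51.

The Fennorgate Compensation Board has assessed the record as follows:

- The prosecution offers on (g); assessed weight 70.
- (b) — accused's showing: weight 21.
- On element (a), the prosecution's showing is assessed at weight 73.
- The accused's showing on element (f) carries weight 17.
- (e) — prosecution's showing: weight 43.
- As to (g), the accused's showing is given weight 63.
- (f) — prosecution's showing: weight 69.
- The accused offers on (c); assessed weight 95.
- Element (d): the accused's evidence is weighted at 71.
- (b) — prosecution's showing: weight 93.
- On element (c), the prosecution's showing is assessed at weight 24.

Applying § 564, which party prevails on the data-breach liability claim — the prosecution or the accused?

accused

Stage 1 (prosecution, a clear and cogent showing, weight is at least 69): (a) 73 ≥ 69 — meets; (b) net 93−21=72 ≥ 69 — meets.
  All elements met. The burden passes to the accused.
Stage 2 (accused, a clear and cogent showing, weight is at least 69): (c) net 95−24=71 ≥ 69 — meets; (d) 71 ≥ 69 — meets.
  The accused carries Stage 2; the prosecution now bears the burden.
Stage 3 (prosecution, the preponderance of the evidence, weight is at least 51): (e) 43 < 51 — fails; (f) net 69−17=52 ≥ 51 — meets.
  Not every element is met, so the prosecution fails to carry Stage 3.
The analysis ends at Stage 3; the accused prevails.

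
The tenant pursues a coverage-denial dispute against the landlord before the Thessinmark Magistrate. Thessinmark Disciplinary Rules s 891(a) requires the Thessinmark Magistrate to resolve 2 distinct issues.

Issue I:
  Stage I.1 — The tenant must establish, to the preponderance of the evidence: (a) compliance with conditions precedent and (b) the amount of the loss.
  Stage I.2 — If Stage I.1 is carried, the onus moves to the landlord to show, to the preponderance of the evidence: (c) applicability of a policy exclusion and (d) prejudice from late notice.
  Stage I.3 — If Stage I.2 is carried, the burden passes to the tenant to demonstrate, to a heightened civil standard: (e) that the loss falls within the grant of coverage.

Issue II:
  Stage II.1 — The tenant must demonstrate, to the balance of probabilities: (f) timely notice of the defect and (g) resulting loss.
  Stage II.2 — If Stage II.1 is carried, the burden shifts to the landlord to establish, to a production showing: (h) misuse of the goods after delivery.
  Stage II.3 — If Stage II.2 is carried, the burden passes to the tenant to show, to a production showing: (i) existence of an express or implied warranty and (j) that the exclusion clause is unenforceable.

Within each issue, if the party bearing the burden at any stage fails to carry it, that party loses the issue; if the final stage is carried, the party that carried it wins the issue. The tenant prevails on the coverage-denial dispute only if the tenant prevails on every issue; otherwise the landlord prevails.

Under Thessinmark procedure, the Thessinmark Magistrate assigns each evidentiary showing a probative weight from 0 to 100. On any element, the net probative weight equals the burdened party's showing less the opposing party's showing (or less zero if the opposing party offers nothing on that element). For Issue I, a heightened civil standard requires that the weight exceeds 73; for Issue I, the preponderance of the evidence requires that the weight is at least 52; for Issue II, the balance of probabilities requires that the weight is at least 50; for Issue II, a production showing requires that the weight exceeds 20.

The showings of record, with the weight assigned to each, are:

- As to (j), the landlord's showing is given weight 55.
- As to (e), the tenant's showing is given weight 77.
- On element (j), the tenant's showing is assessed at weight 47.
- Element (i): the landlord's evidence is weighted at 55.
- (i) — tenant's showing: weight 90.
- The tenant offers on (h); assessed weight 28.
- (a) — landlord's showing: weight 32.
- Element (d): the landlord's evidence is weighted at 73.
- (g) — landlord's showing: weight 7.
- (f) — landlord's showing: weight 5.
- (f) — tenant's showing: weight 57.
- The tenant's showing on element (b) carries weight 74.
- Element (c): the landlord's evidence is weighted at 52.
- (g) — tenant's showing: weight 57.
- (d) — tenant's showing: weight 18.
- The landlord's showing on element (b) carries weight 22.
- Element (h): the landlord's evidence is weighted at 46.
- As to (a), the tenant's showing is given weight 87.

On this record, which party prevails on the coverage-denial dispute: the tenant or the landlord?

tenant

— Issue I —
Stage I.1 (tenant, the preponderance of the evidence, weight is at least 52): (a) net 87−32=55 ≥ 52 — meets; (b) net 74−22=52 ≥ 52 — meets.
  Stage I.1 carried; the burden shifts to the landlord.
Stage I.2 (landlord, the preponderance of the evidence, weight is at least 52): (c) 52 ≥ 52 — meets; (d) net 73−18=55 ≥ 52 — meets.
  Stage I.2 is satisfied; the onus moves to the tenant.
Stage I.3 (tenant, a heightened civil standard, weight exceeds 73): (e) 77 > 73 — meets.
  The tenant carries the last stage.
All stages carried — the tenant prevails on this issue.
— Issue II —
At Stage II.1 the tenant must meet the balance of probabilities (weight is at least 50): on (f) the weight is 57 less the opposing 5 gives net 52, which does reach 50, so (f) meets the standard; on (g) the weight is 57 less the opposing 7 gives net 50, ≥ 50, so (g) meets the standard.
  All elements met. The burden passes to the landlord.
At Stage II.2 the landlord must meet a production showing (weight exceeds 20): on (h) the weight is 46 less the opposing 28 gives net 18, which does not exceed 20, so (h) does not meet the standard.
  The landlord does not carry Stage II.2.
The tenant prevails on this issue.
Per-issue: Issue I → tenant; Issue II → tenant. The tenant must prevail on every issue; overall, the tenant prevails.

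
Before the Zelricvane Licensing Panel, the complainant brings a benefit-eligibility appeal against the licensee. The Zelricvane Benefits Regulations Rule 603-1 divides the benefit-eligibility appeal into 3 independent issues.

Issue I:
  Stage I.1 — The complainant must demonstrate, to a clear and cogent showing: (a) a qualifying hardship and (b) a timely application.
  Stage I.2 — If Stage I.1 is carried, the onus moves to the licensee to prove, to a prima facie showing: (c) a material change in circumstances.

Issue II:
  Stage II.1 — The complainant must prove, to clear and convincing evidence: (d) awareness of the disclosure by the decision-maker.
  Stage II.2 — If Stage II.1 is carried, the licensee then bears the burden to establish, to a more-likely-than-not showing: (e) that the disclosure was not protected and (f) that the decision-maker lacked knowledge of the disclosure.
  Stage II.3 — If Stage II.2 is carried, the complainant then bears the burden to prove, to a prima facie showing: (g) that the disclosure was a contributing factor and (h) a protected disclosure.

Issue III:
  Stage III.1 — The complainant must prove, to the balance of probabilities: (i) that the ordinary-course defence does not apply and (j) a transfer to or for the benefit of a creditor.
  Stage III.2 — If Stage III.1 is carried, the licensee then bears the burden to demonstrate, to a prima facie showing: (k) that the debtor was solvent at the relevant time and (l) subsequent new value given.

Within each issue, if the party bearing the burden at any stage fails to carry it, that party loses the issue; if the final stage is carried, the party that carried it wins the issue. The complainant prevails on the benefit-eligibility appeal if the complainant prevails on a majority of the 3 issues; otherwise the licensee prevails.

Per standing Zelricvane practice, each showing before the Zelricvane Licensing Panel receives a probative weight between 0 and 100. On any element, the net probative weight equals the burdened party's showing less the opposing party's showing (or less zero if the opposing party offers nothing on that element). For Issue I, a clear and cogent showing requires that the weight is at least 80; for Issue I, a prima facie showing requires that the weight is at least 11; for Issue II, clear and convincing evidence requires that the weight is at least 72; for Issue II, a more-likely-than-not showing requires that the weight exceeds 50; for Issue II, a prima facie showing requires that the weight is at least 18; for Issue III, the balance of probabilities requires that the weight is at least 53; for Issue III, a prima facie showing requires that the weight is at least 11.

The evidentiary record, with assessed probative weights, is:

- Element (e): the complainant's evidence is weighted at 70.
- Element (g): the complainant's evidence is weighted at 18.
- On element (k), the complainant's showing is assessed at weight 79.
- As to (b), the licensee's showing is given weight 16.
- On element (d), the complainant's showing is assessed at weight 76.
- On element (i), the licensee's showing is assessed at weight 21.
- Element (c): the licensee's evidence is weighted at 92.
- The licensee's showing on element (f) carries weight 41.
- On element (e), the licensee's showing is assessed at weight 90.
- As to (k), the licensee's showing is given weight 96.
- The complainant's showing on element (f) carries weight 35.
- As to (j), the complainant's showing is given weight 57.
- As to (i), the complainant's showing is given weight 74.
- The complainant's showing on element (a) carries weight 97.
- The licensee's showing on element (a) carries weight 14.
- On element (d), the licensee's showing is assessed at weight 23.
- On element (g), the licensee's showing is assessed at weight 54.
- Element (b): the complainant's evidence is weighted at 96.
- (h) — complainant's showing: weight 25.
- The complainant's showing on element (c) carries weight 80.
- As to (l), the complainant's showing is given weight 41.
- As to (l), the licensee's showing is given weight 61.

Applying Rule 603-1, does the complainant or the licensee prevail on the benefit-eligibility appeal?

licensee

— Issue I —
At Stage I.1 the complainant must meet a clear and cogent showing (weight is at least 80): on (a) the weight is 97 less the opposing 14 gives net 83, ≥ 80, so (a) meets the standard; on (b) the weight is 96 less the opposing 16 gives net 80, ≥ 80, so (b) meets the standard.
  Stage I.1 carried; the burden shifts to the licensee.
At Stage I.2 the licensee must meet a prima facie showing (weight is at least 11): on (c) the weight is 92 less the opposing 80 gives net 12, which does reach 11, so (c) meets the standard.
  The licensee carries the last stage.
With every stage satisfied, the licensee prevails on this issue.
— Issue II —
Stage II.1 (complainant, clear and convincing evidence, weight is at least 72): (d) net 76−23=53 < 72 — fails.
  Not every element is met, so the complainant fails to carry Stage II.1.
The licensee prevails on this issue.
— Issue III —
Stage III.1 — burden on complainant; standard: the balance of probabilities (weight is at least 53).
    (i): 74 − 21 = 53 ≥ 53 [met]
    (j): 57 ≥ 53 [met]
  Stage III.1 is satisfied; the onus moves to the licensee.
Stage III.2 — burden on licensee; standard: a prima facie showing (weight is at least 11).
    (k): 96 − 79 = 17 ≥ 11 [met]
    (l): 61 − 41 = 20 ≥ 11 [met]
  Stage III.2 carried; the final stage is satisfied.
With every stage satisfied, the licensee prevails on this issue.
Per-issue: Issue I → licensee; Issue II → licensee; Issue III → licensee. The complainant must prevail on a majority of issues; overall, the licensee prevails.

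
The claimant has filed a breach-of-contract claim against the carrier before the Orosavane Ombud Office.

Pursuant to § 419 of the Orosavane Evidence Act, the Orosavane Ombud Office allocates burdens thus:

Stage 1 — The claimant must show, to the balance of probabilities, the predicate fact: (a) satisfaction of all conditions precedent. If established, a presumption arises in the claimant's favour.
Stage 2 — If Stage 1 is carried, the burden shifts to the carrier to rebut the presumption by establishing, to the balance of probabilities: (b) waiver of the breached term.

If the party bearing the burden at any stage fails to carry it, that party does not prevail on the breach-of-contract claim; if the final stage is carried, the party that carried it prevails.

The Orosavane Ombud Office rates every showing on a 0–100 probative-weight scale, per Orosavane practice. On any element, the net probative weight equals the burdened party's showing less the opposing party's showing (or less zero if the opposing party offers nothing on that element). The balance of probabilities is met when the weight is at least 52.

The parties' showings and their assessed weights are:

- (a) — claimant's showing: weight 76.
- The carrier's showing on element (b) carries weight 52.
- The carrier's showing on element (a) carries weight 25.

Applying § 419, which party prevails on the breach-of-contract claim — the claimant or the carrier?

At Stage 1 the claimant must meet the balance of probabilities (weight is at least 52): on (a) the weight is 76 less the opposing 25 gives net 51, < 52, so (a) does not meet the standard.
  The claimant does not carry Stage 1.
The carrier prevails.

carrier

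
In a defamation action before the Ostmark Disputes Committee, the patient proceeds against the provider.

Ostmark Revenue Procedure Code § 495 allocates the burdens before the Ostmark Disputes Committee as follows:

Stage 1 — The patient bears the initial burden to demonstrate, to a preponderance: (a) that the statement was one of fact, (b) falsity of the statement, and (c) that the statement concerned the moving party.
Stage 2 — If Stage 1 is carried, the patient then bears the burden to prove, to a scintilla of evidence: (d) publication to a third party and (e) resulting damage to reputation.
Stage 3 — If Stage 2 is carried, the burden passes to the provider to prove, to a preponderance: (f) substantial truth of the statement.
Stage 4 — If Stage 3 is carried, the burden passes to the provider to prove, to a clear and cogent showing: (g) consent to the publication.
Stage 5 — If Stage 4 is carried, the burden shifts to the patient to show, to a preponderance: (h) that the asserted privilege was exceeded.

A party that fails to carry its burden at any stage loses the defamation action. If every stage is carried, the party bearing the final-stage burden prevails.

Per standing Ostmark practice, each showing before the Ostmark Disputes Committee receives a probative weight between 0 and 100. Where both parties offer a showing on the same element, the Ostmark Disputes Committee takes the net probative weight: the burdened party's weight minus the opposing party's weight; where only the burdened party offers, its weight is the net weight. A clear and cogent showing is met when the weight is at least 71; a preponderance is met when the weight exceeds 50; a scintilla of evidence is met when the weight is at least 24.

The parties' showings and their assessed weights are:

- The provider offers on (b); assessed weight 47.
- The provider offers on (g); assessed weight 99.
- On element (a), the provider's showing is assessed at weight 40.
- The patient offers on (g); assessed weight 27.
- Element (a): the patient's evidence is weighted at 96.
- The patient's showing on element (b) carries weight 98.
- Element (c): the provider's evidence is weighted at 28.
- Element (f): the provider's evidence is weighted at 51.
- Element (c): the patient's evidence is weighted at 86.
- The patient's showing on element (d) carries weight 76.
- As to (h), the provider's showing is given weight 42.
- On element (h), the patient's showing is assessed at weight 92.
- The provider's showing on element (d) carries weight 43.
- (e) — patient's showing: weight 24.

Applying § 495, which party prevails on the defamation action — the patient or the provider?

provider

Stage 1 (patient, a preponderance, weight exceeds 50): (a) net 96−40=56 > 50 — meets; (b) net 98−47=51 > 50 — meets; (c) net 86−28=58 > 50 — meets.
  Stage 1 is satisfied; the patient continues to bear the burden.
Stage 2 (patient, a scintilla of evidence, weight is at least 24): (d) net 76−43=33 ≥ 24 — meets; (e) 24 ≥ 24 — meets.
  Stage 2 is satisfied; the onus moves to the provider.
Stage 3 (provider, a preponderance, weight exceeds 50): (f) 51 > 50 — meets.
  Stage 3 is satisfied; the provider continues to bear the burden.
Stage 4 (provider, a clear and cogent showing, weight is at least 71): (g) net 99−27=72 ≥ 71 — meets.
  Stage 4 carried; the burden shifts to the patient.
Stage 5 (patient, a preponderance, weight exceeds 50): (h) net 92−42=50 ≤ 50 — fails.
  Stage 5 not carried; the patient fails its burden.
The provider prevails.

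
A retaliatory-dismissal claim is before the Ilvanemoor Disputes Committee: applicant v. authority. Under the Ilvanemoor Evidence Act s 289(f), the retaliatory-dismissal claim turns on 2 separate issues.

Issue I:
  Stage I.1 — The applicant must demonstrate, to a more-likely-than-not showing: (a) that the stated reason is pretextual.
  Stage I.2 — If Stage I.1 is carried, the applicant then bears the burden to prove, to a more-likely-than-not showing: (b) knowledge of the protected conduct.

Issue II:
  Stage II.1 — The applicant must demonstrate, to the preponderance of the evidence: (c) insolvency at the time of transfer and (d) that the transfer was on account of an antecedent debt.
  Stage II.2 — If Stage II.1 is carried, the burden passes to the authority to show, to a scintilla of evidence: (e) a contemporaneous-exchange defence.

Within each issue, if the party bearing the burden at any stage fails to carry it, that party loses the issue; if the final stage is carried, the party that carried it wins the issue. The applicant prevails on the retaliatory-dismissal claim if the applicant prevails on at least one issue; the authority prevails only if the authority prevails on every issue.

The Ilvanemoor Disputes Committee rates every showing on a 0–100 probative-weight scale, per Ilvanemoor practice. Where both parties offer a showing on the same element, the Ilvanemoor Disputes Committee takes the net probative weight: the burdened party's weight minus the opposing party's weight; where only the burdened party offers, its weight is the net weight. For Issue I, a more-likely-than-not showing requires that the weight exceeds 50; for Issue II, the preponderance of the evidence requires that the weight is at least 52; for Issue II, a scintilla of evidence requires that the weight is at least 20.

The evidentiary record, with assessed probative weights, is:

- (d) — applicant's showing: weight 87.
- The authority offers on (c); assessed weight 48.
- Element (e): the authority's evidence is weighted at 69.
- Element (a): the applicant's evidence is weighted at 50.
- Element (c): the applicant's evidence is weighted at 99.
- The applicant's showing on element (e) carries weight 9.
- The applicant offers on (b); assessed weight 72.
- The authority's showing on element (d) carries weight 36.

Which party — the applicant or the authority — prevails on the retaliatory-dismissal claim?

authority

— Issue I —
Stage I.1 — burden on applicant; standard: a more-likely-than-not showing (weight exceeds 50).
    (a): 50 ≤ 50 [not met]
  Not every element is met, so the applicant fails to carry Stage I.1.
The analysis ends at Stage I.1; the authority prevails on this issue.
— Issue II —
Stage II.1 — burden on applicant; standard: the preponderance of the evidence (weight is at least 52).
    (c): 99 − 48 = 51 < 52 [not met]
    (d): 87 − 36 = 51 < 52 [not met]
  The applicant does not carry Stage II.1.
The authority prevails on this issue.
Per-issue: Issue I → authority; Issue II → authority. The applicant must prevail on at least one issue; overall, the authority prevails.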